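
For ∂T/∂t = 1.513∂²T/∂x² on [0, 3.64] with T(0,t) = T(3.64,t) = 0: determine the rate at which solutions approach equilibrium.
Eigenvalues: λₙ = 1.513n²π²/3.64².
First three modes:
  n=1: λ₁ = 1.513π²/3.64² ≈ 1.127
  n=2: λ₂ = 6.052π²/3.64² ≈ 4.508 (4× faster decay)
  n=3: λ₃ = 13.617π²/3.64² ≈ 10.143 (9× faster decay)
As t → ∞, higher modes decay exponentially faster. The n=1 mode dominates: T ~ c₁ sin(πx/3.64) e^{-λ₁t}.
Decay rate: λ₁ = 1.513π²/3.64² ≈ 1.127.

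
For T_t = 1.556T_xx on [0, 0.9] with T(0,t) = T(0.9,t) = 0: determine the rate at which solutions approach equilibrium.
Eigenvalues: λₙ = 1.556n²π²/0.9².
First three modes:
  n=1: λ₁ = 1.556π²/0.9² ≈ 18.959
  n=2: λ₂ = 6.224π²/0.9² ≈ 75.838 (4× faster decay)
  n=3: λ₃ = 14.004π²/0.9² ≈ 170.634 (9× faster decay)
As t → ∞, higher modes decay exponentially faster. The n=1 mode dominates: T ~ c₁ sin(πx/0.9) e^{-λ₁t}.
Decay rate: λ₁ = 1.556π²/0.9² ≈ 18.959.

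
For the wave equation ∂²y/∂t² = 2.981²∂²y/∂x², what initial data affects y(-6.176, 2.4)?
Domain of dependence: [-13.3304, 0.9784]. Signals travel at speed 2.981, so data within |x - -6.176| ≤ 2.981·2.4 = 7.1544 can reach the point.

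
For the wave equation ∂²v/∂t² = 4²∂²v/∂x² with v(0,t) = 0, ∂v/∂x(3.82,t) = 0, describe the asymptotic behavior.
v oscillates (no decay). Energy is conserved; the solution oscillates indefinitely as standing waves.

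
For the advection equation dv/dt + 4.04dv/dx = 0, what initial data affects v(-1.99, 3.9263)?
A single point: x = -17.852252. The characteristic through (-1.99, 3.9263) is x - 4.04t = const, so x = -1.99 - 4.04·3.9263 = -17.852252.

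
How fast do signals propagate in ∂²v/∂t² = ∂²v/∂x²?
Speed = 1. Information travels along characteristics x = x₀ ± 1t.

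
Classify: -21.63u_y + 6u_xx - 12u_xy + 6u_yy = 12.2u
Rewriting in standard form: 6u_xx - 12u_xy + 6u_yy - 21.63u_y - 12.2u = 0. Parabolic (discriminant = 0).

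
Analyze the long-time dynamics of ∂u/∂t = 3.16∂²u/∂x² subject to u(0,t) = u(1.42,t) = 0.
Long-time behavior: u → 0. Heat diffuses out through both boundaries.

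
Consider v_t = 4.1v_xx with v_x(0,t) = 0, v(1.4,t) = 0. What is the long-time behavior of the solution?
As t → ∞, v → 0. Heat escapes through the Dirichlet boundary.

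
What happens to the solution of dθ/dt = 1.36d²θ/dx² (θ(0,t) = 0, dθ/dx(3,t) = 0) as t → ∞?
θ → 0. Heat escapes through the Dirichlet boundary.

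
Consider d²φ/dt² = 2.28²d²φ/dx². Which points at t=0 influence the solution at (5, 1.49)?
Domain of dependence: [1.6028, 8.3972]. Signals travel at speed 2.28, so data within |x - 5| ≤ 2.28·1.49 = 3.3972 can reach the point.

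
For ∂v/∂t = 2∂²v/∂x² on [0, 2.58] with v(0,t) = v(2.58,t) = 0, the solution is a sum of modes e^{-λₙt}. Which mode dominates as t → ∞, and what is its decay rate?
Eigenvalues: λₙ = 2n²π²/2.58².
First three modes:
  n=1: λ₁ = 2π²/2.58² ≈ 2.965
  n=2: λ₂ = 8π²/2.58² ≈ 11.862 (4× faster decay)
  n=3: λ₃ = 18π²/2.58² ≈ 26.689 (9× faster decay)
As t → ∞, higher modes decay exponentially faster. The n=1 mode dominates: v ~ c₁ sin(πx/2.58) e^{-λ₁t}.
Decay rate: λ₁ = 2π²/2.58² ≈ 2.965.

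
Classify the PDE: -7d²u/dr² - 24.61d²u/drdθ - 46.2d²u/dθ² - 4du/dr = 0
A = -7, B = -24.61, C = -46.2. Discriminant B² - 4AC = -687.9479. Since -687.9479 < 0, elliptic.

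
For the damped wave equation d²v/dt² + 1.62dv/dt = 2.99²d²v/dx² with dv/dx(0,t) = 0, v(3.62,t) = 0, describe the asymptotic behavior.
v → 0. Damping (γ=1.62) dissipates energy; oscillations decay exponentially.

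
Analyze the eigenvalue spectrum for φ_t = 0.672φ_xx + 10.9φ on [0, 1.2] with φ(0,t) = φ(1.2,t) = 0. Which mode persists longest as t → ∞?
Eigenvalues: λₙ = 0.672n²π²/1.2² - 10.9.
First three modes:
  n=1: λ₁ = 0.672π²/1.2² - 10.9 ≈ -6.294
  n=2: λ₂ = 2.688π²/1.2² - 10.9 ≈ 7.523
  n=3: λ₃ = 6.048π²/1.2² - 10.9 ≈ 30.552
Since 0.672π²/1.2² ≈ 4.606 < 10.9, λ₁ < 0.
The n=1 mode grows fastest (−λₙ is largest for n=1) → dominates.
Asymptotic: φ ~ c₁ sin(πx/1.2) e^{6.294t} (exponential growth at rate −λ₁ ≈ 6.294).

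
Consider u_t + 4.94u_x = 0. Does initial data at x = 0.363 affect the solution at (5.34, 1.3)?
No. Only data at x = -1.082 affects (5.34, 1.3). Advection has one-way propagation along characteristics.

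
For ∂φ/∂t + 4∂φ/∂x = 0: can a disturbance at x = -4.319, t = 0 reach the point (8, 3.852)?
No. Only data at x = -7.408 affects (8, 3.852). Advection has one-way propagation along characteristics.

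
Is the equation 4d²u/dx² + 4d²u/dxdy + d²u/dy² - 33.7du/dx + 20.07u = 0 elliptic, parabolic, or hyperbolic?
Computing B² - 4AC with A = 4, B = 4, C = 1: discriminant = 0 (zero). Answer: parabolic.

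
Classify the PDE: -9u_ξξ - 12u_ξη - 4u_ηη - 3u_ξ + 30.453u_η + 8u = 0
A = -9, B = -12, C = -4. Discriminant B² - 4AC = 0. Since 0 = 0, parabolic.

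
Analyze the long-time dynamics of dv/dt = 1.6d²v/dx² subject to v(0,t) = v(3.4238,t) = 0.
Long-time behavior: v → 0. Heat diffuses out through both boundaries.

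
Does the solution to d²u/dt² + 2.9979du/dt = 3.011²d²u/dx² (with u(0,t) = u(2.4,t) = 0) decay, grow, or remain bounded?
u → 0. Damping (γ=2.9979) dissipates energy; oscillations decay exponentially.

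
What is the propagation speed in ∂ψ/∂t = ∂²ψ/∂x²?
Infinite. The heat equation is parabolic, not hyperbolic, so disturbances propagate instantly.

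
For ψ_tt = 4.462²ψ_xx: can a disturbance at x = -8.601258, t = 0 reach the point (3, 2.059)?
No. The domain of dependence is [-6.187258, 12.187258], and -8.601258 is outside this interval.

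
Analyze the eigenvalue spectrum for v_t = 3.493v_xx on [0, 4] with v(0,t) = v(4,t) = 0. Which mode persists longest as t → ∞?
Eigenvalues: λₙ = 3.493n²π²/4².
First three modes:
  n=1: λ₁ = 3.493π²/4² ≈ 2.155
  n=2: λ₂ = 13.972π²/4² ≈ 8.619 (4× faster decay)
  n=3: λ₃ = 31.437π²/4² ≈ 19.392 (9× faster decay)
As t → ∞, higher modes decay exponentially faster. The n=1 mode dominates: v ~ c₁ sin(πx/4) e^{-λ₁t}.
Decay rate: λ₁ = 3.493π²/4² ≈ 2.155.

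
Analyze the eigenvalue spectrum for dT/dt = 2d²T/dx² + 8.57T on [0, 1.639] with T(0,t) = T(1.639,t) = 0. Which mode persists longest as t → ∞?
Eigenvalues: λₙ = 2n²π²/1.639² - 8.57.
First three modes:
  n=1: λ₁ = 2π²/1.639² - 8.57 ≈ -1.222
  n=2: λ₂ = 8π²/1.639² - 8.57 ≈ 20.822
  n=3: λ₃ = 18π²/1.639² - 8.57 ≈ 57.562
Since 2π²/1.639² ≈ 7.348 < 8.57, λ₁ < 0.
The n=1 mode grows fastest (−λₙ is largest for n=1) → dominates.
Asymptotic: T ~ c₁ sin(πx/1.639) e^{1.222t} (exponential growth at rate −λ₁ ≈ 1.222).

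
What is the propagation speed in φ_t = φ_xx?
Infinite. The heat equation is parabolic, not hyperbolic, so disturbances propagate instantly.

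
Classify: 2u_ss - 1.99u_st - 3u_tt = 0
Hyperbolic (discriminant = 27.9601).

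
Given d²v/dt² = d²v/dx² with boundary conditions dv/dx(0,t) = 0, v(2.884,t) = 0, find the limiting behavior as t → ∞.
v oscillates (no decay). Energy is conserved; the solution oscillates indefinitely as standing waves.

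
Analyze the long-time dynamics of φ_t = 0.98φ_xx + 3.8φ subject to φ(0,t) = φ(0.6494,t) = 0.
Long-time behavior: φ → 0. Diffusion dominates reaction (r=3.8 < κπ²/L²≈22.94); solution decays.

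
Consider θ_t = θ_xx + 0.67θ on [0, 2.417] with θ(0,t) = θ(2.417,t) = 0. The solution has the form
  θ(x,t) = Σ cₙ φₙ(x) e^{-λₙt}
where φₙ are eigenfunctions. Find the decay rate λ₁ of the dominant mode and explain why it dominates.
Eigenvalues: λₙ = n²π²/2.417² - 0.67.
First three modes:
  n=1: λ₁ = π²/2.417² - 0.67 ≈ 1.019
  n=2: λ₂ = 4π²/2.417² - 0.67 ≈ 6.088
  n=3: λ₃ = 9π²/2.417² - 0.67 ≈ 14.535
Since π²/2.417² ≈ 1.689 > 0.67, all λₙ > 0.
The n=1 mode decays slowest → dominates as t → ∞.
Asymptotic: θ ~ c₁ sin(πx/2.417) e^{-λ₁t} with decay rate λ₁ ≈ 1.019.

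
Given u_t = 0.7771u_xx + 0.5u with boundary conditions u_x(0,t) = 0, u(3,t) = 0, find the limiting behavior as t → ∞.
u grows unboundedly. Reaction dominates diffusion (r=0.5 > κπ²/(4L²)≈0.21); solution grows exponentially.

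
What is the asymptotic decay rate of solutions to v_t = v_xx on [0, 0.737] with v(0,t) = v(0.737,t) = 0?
Eigenvalues: λₙ = n²π²/0.737².
First three modes:
  n=1: λ₁ = π²/0.737² ≈ 18.17
  n=2: λ₂ = 4π²/0.737² ≈ 72.682 (4× faster decay)
  n=3: λ₃ = 9π²/0.737² ≈ 163.534 (9× faster decay)
As t → ∞, higher modes decay exponentially faster. The n=1 mode dominates: v ~ c₁ sin(πx/0.737) e^{-λ₁t}.
Decay rate: λ₁ = π²/0.737² ≈ 18.17.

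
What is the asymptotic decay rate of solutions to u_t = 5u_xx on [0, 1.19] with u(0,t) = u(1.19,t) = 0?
Eigenvalues: λₙ = 5n²π²/1.19².
First three modes:
  n=1: λ₁ = 5π²/1.19² ≈ 34.848
  n=2: λ₂ = 20π²/1.19² ≈ 139.391 (4× faster decay)
  n=3: λ₃ = 45π²/1.19² ≈ 313.631 (9× faster decay)
As t → ∞, higher modes decay exponentially faster. The n=1 mode dominates: u ~ c₁ sin(πx/1.19) e^{-λ₁t}.
Decay rate: λ₁ = 5π²/1.19² ≈ 34.848.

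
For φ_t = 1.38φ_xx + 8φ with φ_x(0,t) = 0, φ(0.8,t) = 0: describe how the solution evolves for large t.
φ grows unboundedly. Reaction dominates diffusion (r=8 > κπ²/(4L²)≈5.32); solution grows exponentially.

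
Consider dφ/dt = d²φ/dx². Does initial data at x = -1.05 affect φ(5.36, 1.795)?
Yes, for any finite x. The heat equation has infinite propagation speed, so all initial data affects all points at any t > 0.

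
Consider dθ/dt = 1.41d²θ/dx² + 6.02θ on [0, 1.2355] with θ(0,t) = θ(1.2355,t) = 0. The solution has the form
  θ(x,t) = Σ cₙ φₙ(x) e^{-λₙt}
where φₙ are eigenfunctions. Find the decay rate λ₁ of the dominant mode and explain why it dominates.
Eigenvalues: λₙ = 1.41n²π²/1.2355² - 6.02.
First three modes:
  n=1: λ₁ = 1.41π²/1.2355² - 6.02 ≈ 3.097
  n=2: λ₂ = 5.64π²/1.2355² - 6.02 ≈ 30.446
  n=3: λ₃ = 12.69π²/1.2355² - 6.02 ≈ 76.029
Since 1.41π²/1.2355² ≈ 9.117 > 6.02, all λₙ > 0.
The n=1 mode decays slowest → dominates as t → ∞.
Asymptotic: θ ~ c₁ sin(πx/1.2355) e^{-λ₁t} with decay rate λ₁ ≈ 3.097.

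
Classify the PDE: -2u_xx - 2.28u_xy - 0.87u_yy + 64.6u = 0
A = -2, B = -2.28, C = -0.87. Discriminant B² - 4AC = -1.7616. Since -1.7616 < 0, elliptic.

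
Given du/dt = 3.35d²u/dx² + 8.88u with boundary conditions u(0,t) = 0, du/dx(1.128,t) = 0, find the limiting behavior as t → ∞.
u grows unboundedly. Reaction dominates diffusion (r=8.88 > κπ²/(4L²)≈6.5); solution grows exponentially.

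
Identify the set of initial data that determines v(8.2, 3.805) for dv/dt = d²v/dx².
The entire real line. The heat equation has infinite propagation speed: any initial disturbance instantly affects all points (though exponentially small far away).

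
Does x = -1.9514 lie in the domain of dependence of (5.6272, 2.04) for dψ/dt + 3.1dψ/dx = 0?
No. Only data at x = -0.6968 affects (5.6272, 2.04). Advection has one-way propagation along characteristics.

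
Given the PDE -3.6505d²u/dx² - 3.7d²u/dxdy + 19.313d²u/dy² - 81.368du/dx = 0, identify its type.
The second-order coefficients are A = -3.6505, B = -3.7, C = 19.313. Since B² - 4AC = 295.698426 > 0, this is a hyperbolic PDE.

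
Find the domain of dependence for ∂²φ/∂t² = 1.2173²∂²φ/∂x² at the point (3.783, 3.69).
Domain of dependence: [-0.708837, 8.274837]. Signals travel at speed 1.2173, so data within |x - 3.783| ≤ 1.2173·3.69 = 4.491837 can reach the point.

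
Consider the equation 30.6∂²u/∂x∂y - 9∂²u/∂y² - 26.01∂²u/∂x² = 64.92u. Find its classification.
Rewriting in standard form: -26.01∂²u/∂x² + 30.6∂²u/∂x∂y - 9∂²u/∂y² - 64.92u = 0. Parabolic. (A = -26.01, B = 30.6, C = -9 gives B² - 4AC = 0.)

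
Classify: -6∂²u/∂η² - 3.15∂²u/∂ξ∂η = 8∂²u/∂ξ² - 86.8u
Rewriting in standard form: -8∂²u/∂ξ² - 3.15∂²u/∂ξ∂η - 6∂²u/∂η² + 86.8u = 0. Elliptic (discriminant = -182.0775).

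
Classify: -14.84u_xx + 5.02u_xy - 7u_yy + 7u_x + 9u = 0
Elliptic (discriminant = -390.3196).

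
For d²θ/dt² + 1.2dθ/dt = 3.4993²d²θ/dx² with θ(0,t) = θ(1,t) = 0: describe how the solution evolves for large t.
θ → 0. Damping (γ=1.2) dissipates energy; oscillations decay exponentially.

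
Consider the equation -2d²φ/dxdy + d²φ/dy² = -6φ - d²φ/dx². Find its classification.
Rewriting in standard form: d²φ/dx² - 2d²φ/dxdy + d²φ/dy² + 6φ = 0. Parabolic. (A = 1, B = -2, C = 1 gives B² - 4AC = 0.)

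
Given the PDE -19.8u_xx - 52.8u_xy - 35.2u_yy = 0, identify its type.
The second-order coefficients are A = -19.8, B = -52.8, C = -35.2. Since B² - 4AC = 0 = 0, this is a parabolic PDE.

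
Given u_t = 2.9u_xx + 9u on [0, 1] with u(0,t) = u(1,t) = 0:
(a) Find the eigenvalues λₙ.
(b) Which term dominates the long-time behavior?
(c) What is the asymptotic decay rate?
Eigenvalues: λₙ = 2.9n²π²/1² - 9.
First three modes:
  n=1: λ₁ = 2.9π² - 9 ≈ 19.622
  n=2: λ₂ = 11.6π² - 9 ≈ 105.487
  n=3: λ₃ = 26.1π² - 9 ≈ 248.597
Since 2.9π² ≈ 28.622 > 9, all λₙ > 0.
The n=1 mode decays slowest → dominates as t → ∞.
Asymptotic: u ~ c₁ sin(πx/1) e^{-λ₁t} with decay rate λ₁ ≈ 19.622.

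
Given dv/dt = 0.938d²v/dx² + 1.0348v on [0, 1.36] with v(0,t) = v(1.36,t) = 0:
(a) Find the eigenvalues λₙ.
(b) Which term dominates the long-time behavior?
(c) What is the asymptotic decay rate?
Eigenvalues: λₙ = 0.938n²π²/1.36² - 1.0348.
First three modes:
  n=1: λ₁ = 0.938π²/1.36² - 1.0348 ≈ 3.97
  n=2: λ₂ = 3.752π²/1.36² - 1.0348 ≈ 18.986
  n=3: λ₃ = 8.442π²/1.36² - 1.0348 ≈ 44.012
Since 0.938π²/1.36² ≈ 5.005 > 1.0348, all λₙ > 0.
The n=1 mode decays slowest → dominates as t → ∞.
Asymptotic: v ~ c₁ sin(πx/1.36) e^{-λ₁t} with decay rate λ₁ ≈ 3.97.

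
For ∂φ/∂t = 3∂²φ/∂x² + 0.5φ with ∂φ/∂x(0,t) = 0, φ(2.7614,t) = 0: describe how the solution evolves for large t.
φ → 0. Diffusion dominates reaction (r=0.5 < κπ²/(4L²)≈0.97); solution decays.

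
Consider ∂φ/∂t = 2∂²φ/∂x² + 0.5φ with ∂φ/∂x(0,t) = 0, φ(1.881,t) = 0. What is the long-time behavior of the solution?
As t → ∞, φ → 0. Diffusion dominates reaction (r=0.5 < κπ²/(4L²)≈1.39); solution decays.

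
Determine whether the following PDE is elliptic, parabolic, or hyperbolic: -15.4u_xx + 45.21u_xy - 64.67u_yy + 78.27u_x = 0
Coefficients: A = -15.4, B = 45.21, C = -64.67. B² - 4AC = -1939.7279, which is negative, so the equation is elliptic.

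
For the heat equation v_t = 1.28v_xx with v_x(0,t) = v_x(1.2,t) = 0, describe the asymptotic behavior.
v → constant (steady state). Heat is conserved (no flux at boundaries); solution approaches the spatial average.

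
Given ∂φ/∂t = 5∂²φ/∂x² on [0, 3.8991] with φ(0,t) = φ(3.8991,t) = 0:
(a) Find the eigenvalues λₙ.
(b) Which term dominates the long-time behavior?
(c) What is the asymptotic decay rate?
Eigenvalues: λₙ = 5n²π²/3.8991².
First three modes:
  n=1: λ₁ = 5π²/3.8991² ≈ 3.246
  n=2: λ₂ = 20π²/3.8991² ≈ 12.984 (4× faster decay)
  n=3: λ₃ = 45π²/3.8991² ≈ 29.213 (9× faster decay)
As t → ∞, higher modes decay exponentially faster. The n=1 mode dominates: φ ~ c₁ sin(πx/3.8991) e^{-λ₁t}.
Decay rate: λ₁ = 5π²/3.8991² ≈ 3.246.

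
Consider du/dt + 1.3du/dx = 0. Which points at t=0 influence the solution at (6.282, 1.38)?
A single point: x = 4.488. The characteristic through (6.282, 1.38) is x - 1.3t = const, so x = 6.282 - 1.3·1.38 = 4.488.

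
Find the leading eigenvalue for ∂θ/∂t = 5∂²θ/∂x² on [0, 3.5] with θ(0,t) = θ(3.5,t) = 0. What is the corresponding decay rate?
Eigenvalues: λₙ = 5n²π²/3.5².
First three modes:
  n=1: λ₁ = 5π²/3.5² ≈ 4.028
  n=2: λ₂ = 20π²/3.5² ≈ 16.114 (4× faster decay)
  n=3: λ₃ = 45π²/3.5² ≈ 36.256 (9× faster decay)
As t → ∞, higher modes decay exponentially faster. The n=1 mode dominates: θ ~ c₁ sin(πx/3.5) e^{-λ₁t}.
Decay rate: λ₁ = 5π²/3.5² ≈ 4.028.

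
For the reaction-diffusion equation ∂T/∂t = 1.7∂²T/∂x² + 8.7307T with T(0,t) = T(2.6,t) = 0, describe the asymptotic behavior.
T grows unboundedly. Reaction dominates diffusion (r=8.7307 > κπ²/L²≈2.48); solution grows exponentially.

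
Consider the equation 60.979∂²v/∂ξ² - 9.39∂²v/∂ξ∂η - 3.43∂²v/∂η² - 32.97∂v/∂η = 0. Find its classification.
Hyperbolic. (A = 60.979, B = -9.39, C = -3.43 gives B² - 4AC = 924.80398.)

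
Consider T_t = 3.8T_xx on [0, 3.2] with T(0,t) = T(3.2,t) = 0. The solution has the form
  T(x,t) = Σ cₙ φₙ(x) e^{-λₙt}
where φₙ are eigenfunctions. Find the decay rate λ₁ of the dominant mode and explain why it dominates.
Eigenvalues: λₙ = 3.8n²π²/3.2².
First three modes:
  n=1: λ₁ = 3.8π²/3.2² ≈ 3.663
  n=2: λ₂ = 15.2π²/3.2² ≈ 14.65 (4× faster decay)
  n=3: λ₃ = 34.2π²/3.2² ≈ 32.963 (9× faster decay)
As t → ∞, higher modes decay exponentially faster. The n=1 mode dominates: T ~ c₁ sin(πx/3.2) e^{-λ₁t}.
Decay rate: λ₁ = 3.8π²/3.2² ≈ 3.663.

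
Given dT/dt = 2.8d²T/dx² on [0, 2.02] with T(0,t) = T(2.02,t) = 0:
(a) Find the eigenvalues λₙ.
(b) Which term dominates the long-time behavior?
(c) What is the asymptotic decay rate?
Eigenvalues: λₙ = 2.8n²π²/2.02².
First three modes:
  n=1: λ₁ = 2.8π²/2.02² ≈ 6.773
  n=2: λ₂ = 11.2π²/2.02² ≈ 27.09 (4× faster decay)
  n=3: λ₃ = 25.2π²/2.02² ≈ 60.953 (9× faster decay)
As t → ∞, higher modes decay exponentially faster. The n=1 mode dominates: T ~ c₁ sin(πx/2.02) e^{-λ₁t}.
Decay rate: λ₁ = 2.8π²/2.02² ≈ 6.773.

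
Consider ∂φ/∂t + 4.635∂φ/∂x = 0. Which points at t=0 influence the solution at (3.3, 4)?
A single point: x = -15.24. The characteristic through (3.3, 4) is x - 4.635t = const, so x = 3.3 - 4.635·4 = -15.24.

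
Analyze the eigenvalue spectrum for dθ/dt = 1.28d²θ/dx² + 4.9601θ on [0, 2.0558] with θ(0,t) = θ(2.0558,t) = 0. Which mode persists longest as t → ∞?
Eigenvalues: λₙ = 1.28n²π²/2.0558² - 4.9601.
First three modes:
  n=1: λ₁ = 1.28π²/2.0558² - 4.9601 ≈ -1.971
  n=2: λ₂ = 5.12π²/2.0558² - 4.9601 ≈ 6.997
  n=3: λ₃ = 11.52π²/2.0558² - 4.9601 ≈ 21.942
Since 1.28π²/2.0558² ≈ 2.989 < 4.9601, λ₁ < 0.
The n=1 mode grows fastest (−λₙ is largest for n=1) → dominates.
Asymptotic: θ ~ c₁ sin(πx/2.0558) e^{1.971t} (exponential growth at rate −λ₁ ≈ 1.971).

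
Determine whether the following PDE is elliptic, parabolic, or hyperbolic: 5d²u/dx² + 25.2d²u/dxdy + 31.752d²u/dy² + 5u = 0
Coefficients: A = 5, B = 25.2, C = 31.752. B² - 4AC = 0, which is zero, so the equation is parabolic.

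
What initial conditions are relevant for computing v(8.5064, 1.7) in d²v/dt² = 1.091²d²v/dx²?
Domain of dependence: [6.6517, 10.3611]. Signals travel at speed 1.091, so data within |x - 8.5064| ≤ 1.091·1.7 = 1.8547 can reach the point.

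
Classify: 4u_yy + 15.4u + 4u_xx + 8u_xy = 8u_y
Rewriting in standard form: 4u_xx + 8u_xy + 4u_yy - 8u_y + 15.4u = 0. Parabolic (discriminant = 0).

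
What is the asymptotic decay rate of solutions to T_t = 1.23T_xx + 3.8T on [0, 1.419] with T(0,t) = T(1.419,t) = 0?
Eigenvalues: λₙ = 1.23n²π²/1.419² - 3.8.
First three modes:
  n=1: λ₁ = 1.23π²/1.419² - 3.8 ≈ 2.229
  n=2: λ₂ = 4.92π²/1.419² - 3.8 ≈ 20.316
  n=3: λ₃ = 11.07π²/1.419² - 3.8 ≈ 50.46
Since 1.23π²/1.419² ≈ 6.029 > 3.8, all λₙ > 0.
The n=1 mode decays slowest → dominates as t → ∞.
Asymptotic: T ~ c₁ sin(πx/1.419) e^{-λ₁t} with decay rate λ₁ ≈ 2.229.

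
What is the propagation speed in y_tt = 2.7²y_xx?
Speed = 2.7. Information travels along characteristics x = x₀ ± 2.7t.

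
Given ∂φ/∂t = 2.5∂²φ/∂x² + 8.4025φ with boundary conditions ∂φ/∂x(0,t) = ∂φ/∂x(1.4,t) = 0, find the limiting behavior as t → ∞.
φ grows unboundedly. With Neumann BCs the constant mode has diffusion eigenvalue 0, so any r > 0 makes it grow like e^(8.4025t); solution grows exponentially.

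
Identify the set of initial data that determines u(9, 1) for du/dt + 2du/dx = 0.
A single point: x = 7. The characteristic through (9, 1) is x - 2t = const, so x = 9 - 2·1 = 7.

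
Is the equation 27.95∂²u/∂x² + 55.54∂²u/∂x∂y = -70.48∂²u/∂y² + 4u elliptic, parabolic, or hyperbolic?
Rewriting in standard form: 27.95∂²u/∂x² + 55.54∂²u/∂x∂y + 70.48∂²u/∂y² - 4u = 0. Computing B² - 4AC with A = 27.95, B = 55.54, C = 70.48: discriminant = -4794.9724 (negative). Answer: elliptic.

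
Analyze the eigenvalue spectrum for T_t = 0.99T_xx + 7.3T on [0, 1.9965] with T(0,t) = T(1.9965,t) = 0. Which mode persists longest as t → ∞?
Eigenvalues: λₙ = 0.99n²π²/1.9965² - 7.3.
First three modes:
  n=1: λ₁ = 0.99π²/1.9965² - 7.3 ≈ -4.849
  n=2: λ₂ = 3.96π²/1.9965² - 7.3 ≈ 2.505
  n=3: λ₃ = 8.91π²/1.9965² - 7.3 ≈ 14.762
Since 0.99π²/1.9965² ≈ 2.451 < 7.3, λ₁ < 0.
The n=1 mode grows fastest (−λₙ is largest for n=1) → dominates.
Asymptotic: T ~ c₁ sin(πx/1.9965) e^{4.849t} (exponential growth at rate −λ₁ ≈ 4.849).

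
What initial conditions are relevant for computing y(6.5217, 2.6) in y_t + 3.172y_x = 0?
A single point: x = -1.7255. The characteristic through (6.5217, 2.6) is x - 3.172t = const, so x = 6.5217 - 3.172·2.6 = -1.7255.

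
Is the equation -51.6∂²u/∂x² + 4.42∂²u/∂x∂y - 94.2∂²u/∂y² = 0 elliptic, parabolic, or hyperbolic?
Computing B² - 4AC with A = -51.6, B = 4.42, C = -94.2: discriminant = -19423.3436 (negative). Answer: elliptic.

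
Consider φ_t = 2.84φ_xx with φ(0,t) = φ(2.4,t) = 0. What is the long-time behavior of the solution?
As t → ∞, φ → 0. Heat diffuses out through both boundaries.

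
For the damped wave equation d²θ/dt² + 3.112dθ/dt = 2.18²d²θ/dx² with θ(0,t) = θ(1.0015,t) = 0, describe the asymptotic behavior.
θ → 0. Damping (γ=3.112) dissipates energy; oscillations decay exponentially.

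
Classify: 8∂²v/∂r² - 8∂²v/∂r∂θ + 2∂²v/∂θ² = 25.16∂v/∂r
Rewriting in standard form: 8∂²v/∂r² - 8∂²v/∂r∂θ + 2∂²v/∂θ² - 25.16∂v/∂r = 0. Parabolic (discriminant = 0).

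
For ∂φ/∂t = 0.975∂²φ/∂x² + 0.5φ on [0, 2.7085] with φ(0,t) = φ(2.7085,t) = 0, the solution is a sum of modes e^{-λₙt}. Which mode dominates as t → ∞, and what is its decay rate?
Eigenvalues: λₙ = 0.975n²π²/2.7085² - 0.5.
First three modes:
  n=1: λ₁ = 0.975π²/2.7085² - 0.5 ≈ 0.812
  n=2: λ₂ = 3.9π²/2.7085² - 0.5 ≈ 4.747
  n=3: λ₃ = 8.775π²/2.7085² - 0.5 ≈ 11.306
Since 0.975π²/2.7085² ≈ 1.312 > 0.5, all λₙ > 0.
The n=1 mode decays slowest → dominates as t → ∞.
Asymptotic: φ ~ c₁ sin(πx/2.7085) e^{-λ₁t} with decay rate λ₁ ≈ 0.812.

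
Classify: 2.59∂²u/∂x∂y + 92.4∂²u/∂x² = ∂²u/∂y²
Rewriting in standard form: 92.4∂²u/∂x² + 2.59∂²u/∂x∂y - ∂²u/∂y² = 0. Hyperbolic (discriminant = 376.3081).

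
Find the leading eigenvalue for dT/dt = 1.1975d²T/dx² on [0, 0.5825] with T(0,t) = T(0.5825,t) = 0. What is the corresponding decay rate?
Eigenvalues: λₙ = 1.1975n²π²/0.5825².
First three modes:
  n=1: λ₁ = 1.1975π²/0.5825² ≈ 34.832
  n=2: λ₂ = 4.79π²/0.5825² ≈ 139.33 (4× faster decay)
  n=3: λ₃ = 10.7775π²/0.5825² ≈ 313.492 (9× faster decay)
As t → ∞, higher modes decay exponentially faster. The n=1 mode dominates: T ~ c₁ sin(πx/0.5825) e^{-λ₁t}.
Decay rate: λ₁ = 1.1975π²/0.5825² ≈ 34.832.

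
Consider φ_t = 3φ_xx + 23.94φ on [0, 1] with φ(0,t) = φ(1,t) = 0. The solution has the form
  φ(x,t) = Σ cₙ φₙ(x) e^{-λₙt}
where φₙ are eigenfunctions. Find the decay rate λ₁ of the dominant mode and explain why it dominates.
Eigenvalues: λₙ = 3n²π²/1² - 23.94.
First three modes:
  n=1: λ₁ = 3π² - 23.94 ≈ 5.669
  n=2: λ₂ = 12π² - 23.94 ≈ 94.495
  n=3: λ₃ = 27π² - 23.94 ≈ 242.539
Since 3π² ≈ 29.609 > 23.94, all λₙ > 0.
The n=1 mode decays slowest → dominates as t → ∞.
Asymptotic: φ ~ c₁ sin(πx/1) e^{-λ₁t} with decay rate λ₁ ≈ 5.669.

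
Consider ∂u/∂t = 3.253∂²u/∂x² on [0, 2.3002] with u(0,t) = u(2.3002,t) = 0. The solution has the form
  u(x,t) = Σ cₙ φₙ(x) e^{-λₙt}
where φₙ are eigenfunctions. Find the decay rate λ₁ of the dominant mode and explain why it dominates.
Eigenvalues: λₙ = 3.253n²π²/2.3002².
First three modes:
  n=1: λ₁ = 3.253π²/2.3002² ≈ 6.068
  n=2: λ₂ = 13.012π²/2.3002² ≈ 24.272 (4× faster decay)
  n=3: λ₃ = 29.277π²/2.3002² ≈ 54.613 (9× faster decay)
As t → ∞, higher modes decay exponentially faster. The n=1 mode dominates: u ~ c₁ sin(πx/2.3002) e^{-λ₁t}.
Decay rate: λ₁ = 3.253π²/2.3002² ≈ 6.068.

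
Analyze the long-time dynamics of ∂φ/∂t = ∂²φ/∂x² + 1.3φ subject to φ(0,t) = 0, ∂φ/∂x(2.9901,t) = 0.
Long-time behavior: φ grows unboundedly. Reaction dominates diffusion (r=1.3 > κπ²/(4L²)≈0.28); solution grows exponentially.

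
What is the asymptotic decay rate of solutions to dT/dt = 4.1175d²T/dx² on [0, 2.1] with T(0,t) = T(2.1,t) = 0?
Eigenvalues: λₙ = 4.1175n²π²/2.1².
First three modes:
  n=1: λ₁ = 4.1175π²/2.1² ≈ 9.215
  n=2: λ₂ = 16.47π²/2.1² ≈ 36.86 (4× faster decay)
  n=3: λ₃ = 37.0575π²/2.1² ≈ 82.935 (9× faster decay)
As t → ∞, higher modes decay exponentially faster. The n=1 mode dominates: T ~ c₁ sin(πx/2.1) e^{-λ₁t}.
Decay rate: λ₁ = 4.1175π²/2.1² ≈ 9.215.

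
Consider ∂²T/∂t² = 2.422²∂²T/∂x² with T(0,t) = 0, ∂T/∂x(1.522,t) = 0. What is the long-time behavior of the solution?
As t → ∞, T oscillates (no decay). Energy is conserved; the solution oscillates indefinitely as standing waves.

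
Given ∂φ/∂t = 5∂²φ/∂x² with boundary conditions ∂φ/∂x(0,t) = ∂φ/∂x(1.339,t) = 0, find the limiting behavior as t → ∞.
φ → constant (steady state). Heat is conserved (no flux at boundaries); solution approaches the spatial average.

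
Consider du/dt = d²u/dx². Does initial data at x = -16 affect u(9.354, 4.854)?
Yes, for any finite x. The heat equation has infinite propagation speed, so all initial data affects all points at any t > 0.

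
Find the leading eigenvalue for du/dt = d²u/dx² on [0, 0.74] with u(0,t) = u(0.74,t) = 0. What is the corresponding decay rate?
Eigenvalues: λₙ = n²π²/0.74².
First three modes:
  n=1: λ₁ = π²/0.74² ≈ 18.023
  n=2: λ₂ = 4π²/0.74² ≈ 72.094 (4× faster decay)
  n=3: λ₃ = 9π²/0.74² ≈ 162.21 (9× faster decay)
As t → ∞, higher modes decay exponentially faster. The n=1 mode dominates: u ~ c₁ sin(πx/0.74) e^{-λ₁t}.
Decay rate: λ₁ = π²/0.74² ≈ 18.023.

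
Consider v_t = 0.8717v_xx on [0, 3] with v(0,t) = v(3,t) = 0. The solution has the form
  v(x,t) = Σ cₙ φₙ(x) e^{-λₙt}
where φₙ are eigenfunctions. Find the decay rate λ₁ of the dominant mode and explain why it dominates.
Eigenvalues: λₙ = 0.8717n²π²/3².
First three modes:
  n=1: λ₁ = 0.8717π²/3² ≈ 0.956
  n=2: λ₂ = 3.4868π²/3² ≈ 3.824 (4× faster decay)
  n=3: λ₃ = 7.8453π²/3² ≈ 8.603 (9× faster decay)
As t → ∞, higher modes decay exponentially faster. The n=1 mode dominates: v ~ c₁ sin(πx/3) e^{-λ₁t}.
Decay rate: λ₁ = 0.8717π²/3² ≈ 0.956.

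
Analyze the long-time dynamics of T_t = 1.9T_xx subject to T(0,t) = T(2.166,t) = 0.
Long-time behavior: T → 0. Heat diffuses out through both boundaries.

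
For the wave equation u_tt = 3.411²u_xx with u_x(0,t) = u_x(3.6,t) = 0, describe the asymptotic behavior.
u oscillates about a mean that drifts linearly in t (generically unbounded; no decay). There is no damping, so the nonconstant modes persist as standing waves (energy conserved, no decay). But with Neumann conditions at both ends the constant mode has eigenvalue 0: the spatial mean M(t) of u satisfies M'' = 0, so M(t) = M(0) + M'(0)·t. Unless the initial velocity has zero mean (∫u_t(x,0)dx = 0), the solution grows linearly in t (unbounded, though not exponentially); if it does have zero mean, the solution stays bounded and simply oscillates.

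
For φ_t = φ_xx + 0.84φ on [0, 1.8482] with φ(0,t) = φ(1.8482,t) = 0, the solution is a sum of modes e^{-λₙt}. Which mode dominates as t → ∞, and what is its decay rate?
Eigenvalues: λₙ = n²π²/1.8482² - 0.84.
First three modes:
  n=1: λ₁ = π²/1.8482² - 0.84 ≈ 2.049
  n=2: λ₂ = 4π²/1.8482² - 0.84 ≈ 10.717
  n=3: λ₃ = 9π²/1.8482² - 0.84 ≈ 25.164
Since π²/1.8482² ≈ 2.889 > 0.84, all λₙ > 0.
The n=1 mode decays slowest → dominates as t → ∞.
Asymptotic: φ ~ c₁ sin(πx/1.8482) e^{-λ₁t} with decay rate λ₁ ≈ 2.049.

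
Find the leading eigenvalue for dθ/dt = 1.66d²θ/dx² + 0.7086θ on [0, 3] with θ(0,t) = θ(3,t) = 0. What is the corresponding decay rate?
Eigenvalues: λₙ = 1.66n²π²/3² - 0.7086.
First three modes:
  n=1: λ₁ = 1.66π²/3² - 0.7086 ≈ 1.112
  n=2: λ₂ = 6.64π²/3² - 0.7086 ≈ 6.573
  n=3: λ₃ = 14.94π²/3² - 0.7086 ≈ 15.675
Since 1.66π²/3² ≈ 1.82 > 0.7086, all λₙ > 0.
The n=1 mode decays slowest → dominates as t → ∞.
Asymptotic: θ ~ c₁ sin(πx/3) e^{-λ₁t} with decay rate λ₁ ≈ 1.112.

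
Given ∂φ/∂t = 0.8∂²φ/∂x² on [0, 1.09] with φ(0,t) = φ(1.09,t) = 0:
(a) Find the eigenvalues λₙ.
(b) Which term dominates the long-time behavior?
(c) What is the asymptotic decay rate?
Eigenvalues: λₙ = 0.8n²π²/1.09².
First three modes:
  n=1: λ₁ = 0.8π²/1.09² ≈ 6.646
  n=2: λ₂ = 3.2π²/1.09² ≈ 26.583 (4× faster decay)
  n=3: λ₃ = 7.2π²/1.09² ≈ 59.811 (9× faster decay)
As t → ∞, higher modes decay exponentially faster. The n=1 mode dominates: φ ~ c₁ sin(πx/1.09) e^{-λ₁t}.
Decay rate: λ₁ = 0.8π²/1.09² ≈ 6.646.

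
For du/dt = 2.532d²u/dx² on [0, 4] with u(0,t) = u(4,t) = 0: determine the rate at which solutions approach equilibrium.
Eigenvalues: λₙ = 2.532n²π²/4².
First three modes:
  n=1: λ₁ = 2.532π²/4² ≈ 1.562
  n=2: λ₂ = 10.128π²/4² ≈ 6.247 (4× faster decay)
  n=3: λ₃ = 22.788π²/4² ≈ 14.057 (9× faster decay)
As t → ∞, higher modes decay exponentially faster. The n=1 mode dominates: u ~ c₁ sin(πx/4) e^{-λ₁t}.
Decay rate: λ₁ = 2.532π²/4² ≈ 1.562.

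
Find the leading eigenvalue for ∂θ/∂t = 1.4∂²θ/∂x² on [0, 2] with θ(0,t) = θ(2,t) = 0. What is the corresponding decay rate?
Eigenvalues: λₙ = 1.4n²π²/2².
First three modes:
  n=1: λ₁ = 1.4π²/2² ≈ 3.454
  n=2: λ₂ = 5.6π²/2² ≈ 13.817 (4× faster decay)
  n=3: λ₃ = 12.6π²/2² ≈ 31.089 (9× faster decay)
As t → ∞, higher modes decay exponentially faster. The n=1 mode dominates: θ ~ c₁ sin(πx/2) e^{-λ₁t}.
Decay rate: λ₁ = 1.4π²/2² ≈ 3.454.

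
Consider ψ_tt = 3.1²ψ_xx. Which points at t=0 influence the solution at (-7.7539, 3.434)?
Domain of dependence: [-18.3993, 2.8915]. Signals travel at speed 3.1, so data within |x - -7.7539| ≤ 3.1·3.434 = 10.6454 can reach the point.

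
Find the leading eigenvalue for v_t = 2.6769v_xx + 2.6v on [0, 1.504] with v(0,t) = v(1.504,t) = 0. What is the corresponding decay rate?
Eigenvalues: λₙ = 2.6769n²π²/1.504² - 2.6.
First three modes:
  n=1: λ₁ = 2.6769π²/1.504² - 2.6 ≈ 9.08
  n=2: λ₂ = 10.7076π²/1.504² - 2.6 ≈ 44.119
  n=3: λ₃ = 24.0921π²/1.504² - 2.6 ≈ 102.518
Since 2.6769π²/1.504² ≈ 11.68 > 2.6, all λₙ > 0.
The n=1 mode decays slowest → dominates as t → ∞.
Asymptotic: v ~ c₁ sin(πx/1.504) e^{-λ₁t} with decay rate λ₁ ≈ 9.08.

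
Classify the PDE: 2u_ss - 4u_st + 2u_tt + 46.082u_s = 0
A = 2, B = -4, C = 2. Discriminant B² - 4AC = 0. Since 0 = 0, parabolic.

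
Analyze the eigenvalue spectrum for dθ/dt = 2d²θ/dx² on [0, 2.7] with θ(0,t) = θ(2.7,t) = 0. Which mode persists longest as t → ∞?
Eigenvalues: λₙ = 2n²π²/2.7².
First three modes:
  n=1: λ₁ = 2π²/2.7² ≈ 2.708
  n=2: λ₂ = 8π²/2.7² ≈ 10.831 (4× faster decay)
  n=3: λ₃ = 18π²/2.7² ≈ 24.369 (9× faster decay)
As t → ∞, higher modes decay exponentially faster. The n=1 mode dominates: θ ~ c₁ sin(πx/2.7) e^{-λ₁t}.
Decay rate: λ₁ = 2π²/2.7² ≈ 2.708.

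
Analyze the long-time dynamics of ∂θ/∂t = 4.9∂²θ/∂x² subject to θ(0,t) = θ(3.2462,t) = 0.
Long-time behavior: θ → 0. Heat diffuses out through both boundaries.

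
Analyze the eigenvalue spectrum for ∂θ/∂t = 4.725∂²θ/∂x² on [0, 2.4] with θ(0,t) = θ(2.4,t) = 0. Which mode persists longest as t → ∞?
Eigenvalues: λₙ = 4.725n²π²/2.4².
First three modes:
  n=1: λ₁ = 4.725π²/2.4² ≈ 8.096
  n=2: λ₂ = 18.9π²/2.4² ≈ 32.385 (4× faster decay)
  n=3: λ₃ = 42.525π²/2.4² ≈ 72.865 (9× faster decay)
As t → ∞, higher modes decay exponentially faster. The n=1 mode dominates: θ ~ c₁ sin(πx/2.4) e^{-λ₁t}.
Decay rate: λ₁ = 4.725π²/2.4² ≈ 8.096.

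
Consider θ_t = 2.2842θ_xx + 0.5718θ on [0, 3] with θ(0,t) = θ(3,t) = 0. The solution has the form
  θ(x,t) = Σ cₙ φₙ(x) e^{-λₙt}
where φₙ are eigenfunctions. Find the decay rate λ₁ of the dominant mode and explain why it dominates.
Eigenvalues: λₙ = 2.2842n²π²/3² - 0.5718.
First three modes:
  n=1: λ₁ = 2.2842π²/3² - 0.5718 ≈ 1.933
  n=2: λ₂ = 9.1368π²/3² - 0.5718 ≈ 9.448
  n=3: λ₃ = 20.5578π²/3² - 0.5718 ≈ 21.972
Since 2.2842π²/3² ≈ 2.505 > 0.5718, all λₙ > 0.
The n=1 mode decays slowest → dominates as t → ∞.
Asymptotic: θ ~ c₁ sin(πx/3) e^{-λ₁t} with decay rate λ₁ ≈ 1.933.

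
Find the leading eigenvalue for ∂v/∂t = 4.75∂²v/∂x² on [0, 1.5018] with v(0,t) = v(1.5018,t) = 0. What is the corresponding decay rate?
Eigenvalues: λₙ = 4.75n²π²/1.5018².
First three modes:
  n=1: λ₁ = 4.75π²/1.5018² ≈ 20.786
  n=2: λ₂ = 19π²/1.5018² ≈ 83.144 (4× faster decay)
  n=3: λ₃ = 42.75π²/1.5018² ≈ 187.073 (9× faster decay)
As t → ∞, higher modes decay exponentially faster. The n=1 mode dominates: v ~ c₁ sin(πx/1.5018) e^{-λ₁t}.
Decay rate: λ₁ = 4.75π²/1.5018² ≈ 20.786.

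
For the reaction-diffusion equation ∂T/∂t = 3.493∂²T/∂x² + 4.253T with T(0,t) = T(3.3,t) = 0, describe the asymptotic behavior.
T grows unboundedly. Reaction dominates diffusion (r=4.253 > κπ²/L²≈3.17); solution grows exponentially.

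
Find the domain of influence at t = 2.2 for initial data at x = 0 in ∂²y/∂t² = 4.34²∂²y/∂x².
Domain of influence: [-9.548, 9.548]. Data at x = 0 spreads outward at speed 4.34.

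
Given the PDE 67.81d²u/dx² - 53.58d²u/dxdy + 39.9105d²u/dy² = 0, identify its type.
The second-order coefficients are A = 67.81, B = -53.58, C = 39.9105. Since B² - 4AC = -7954.50762 < 0, this is an elliptic PDE.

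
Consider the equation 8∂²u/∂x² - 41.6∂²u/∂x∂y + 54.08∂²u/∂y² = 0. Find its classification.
Parabolic. (A = 8, B = -41.6, C = 54.08 gives B² - 4AC = 0.)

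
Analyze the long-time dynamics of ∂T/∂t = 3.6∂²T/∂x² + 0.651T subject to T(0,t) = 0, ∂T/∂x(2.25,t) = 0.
Long-time behavior: T → 0. Diffusion dominates reaction (r=0.651 < κπ²/(4L²)≈1.75); solution decays.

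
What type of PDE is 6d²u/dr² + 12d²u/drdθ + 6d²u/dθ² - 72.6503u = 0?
With A = 6, B = 12, C = 6, the discriminant is 0. This is a parabolic PDE.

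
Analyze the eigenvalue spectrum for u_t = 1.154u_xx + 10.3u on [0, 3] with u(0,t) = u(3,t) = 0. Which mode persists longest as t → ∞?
Eigenvalues: λₙ = 1.154n²π²/3² - 10.3.
First three modes:
  n=1: λ₁ = 1.154π²/3² - 10.3 ≈ -9.034
  n=2: λ₂ = 4.616π²/3² - 10.3 ≈ -5.238
  n=3: λ₃ = 10.386π²/3² - 10.3 ≈ 1.09
Since 1.154π²/3² ≈ 1.266 < 10.3, λ₁ < 0.
The n=1 mode grows fastest (−λₙ is largest for n=1) → dominates.
Asymptotic: u ~ c₁ sin(πx/3) e^{9.034t} (exponential growth at rate −λ₁ ≈ 9.034).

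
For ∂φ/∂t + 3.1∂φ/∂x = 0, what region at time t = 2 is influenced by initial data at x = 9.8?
At x = 16. The characteristic carries data from (9.8, 0) to (16, 2).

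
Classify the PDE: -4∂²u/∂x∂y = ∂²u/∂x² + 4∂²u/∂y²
Rewriting in standard form: -∂²u/∂x² - 4∂²u/∂x∂y - 4∂²u/∂y² = 0. A = -1, B = -4, C = -4. Discriminant B² - 4AC = 0. Since 0 = 0, parabolic.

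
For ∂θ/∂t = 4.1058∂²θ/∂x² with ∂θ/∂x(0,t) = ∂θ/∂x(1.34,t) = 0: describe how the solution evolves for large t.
θ → constant (steady state). Heat is conserved (no flux at boundaries); solution approaches the spatial average.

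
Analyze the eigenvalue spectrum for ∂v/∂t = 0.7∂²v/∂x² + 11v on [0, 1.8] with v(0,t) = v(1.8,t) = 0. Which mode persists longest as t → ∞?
Eigenvalues: λₙ = 0.7n²π²/1.8² - 11.
First three modes:
  n=1: λ₁ = 0.7π²/1.8² - 11 ≈ -8.868
  n=2: λ₂ = 2.8π²/1.8² - 11 ≈ -2.471
  n=3: λ₃ = 6.3π²/1.8² - 11 ≈ 8.191
Since 0.7π²/1.8² ≈ 2.132 < 11, λ₁ < 0.
The n=1 mode grows fastest (−λₙ is largest for n=1) → dominates.
Asymptotic: v ~ c₁ sin(πx/1.8) e^{8.868t} (exponential growth at rate −λ₁ ≈ 8.868).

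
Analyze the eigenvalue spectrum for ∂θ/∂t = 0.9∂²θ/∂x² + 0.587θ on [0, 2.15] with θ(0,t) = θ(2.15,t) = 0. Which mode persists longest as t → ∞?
Eigenvalues: λₙ = 0.9n²π²/2.15² - 0.587.
First three modes:
  n=1: λ₁ = 0.9π²/2.15² - 0.587 ≈ 1.335
  n=2: λ₂ = 3.6π²/2.15² - 0.587 ≈ 7.099
  n=3: λ₃ = 8.1π²/2.15² - 0.587 ≈ 16.707
Since 0.9π²/2.15² ≈ 1.922 > 0.587, all λₙ > 0.
The n=1 mode decays slowest → dominates as t → ∞.
Asymptotic: θ ~ c₁ sin(πx/2.15) e^{-λ₁t} with decay rate λ₁ ≈ 1.335.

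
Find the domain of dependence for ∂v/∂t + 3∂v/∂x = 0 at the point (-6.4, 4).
A single point: x = -18.4. The characteristic through (-6.4, 4) is x - 3t = const, so x = -6.4 - 3·4 = -18.4.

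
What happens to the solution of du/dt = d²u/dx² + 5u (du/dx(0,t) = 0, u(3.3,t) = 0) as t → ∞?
u grows unboundedly. Reaction dominates diffusion (r=5 > κπ²/(4L²)≈0.23); solution grows exponentially.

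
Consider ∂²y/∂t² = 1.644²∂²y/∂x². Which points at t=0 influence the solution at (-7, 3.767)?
Domain of dependence: [-13.192948, -0.807052]. Signals travel at speed 1.644, so data within |x - -7| ≤ 1.644·3.767 = 6.192948 can reach the point.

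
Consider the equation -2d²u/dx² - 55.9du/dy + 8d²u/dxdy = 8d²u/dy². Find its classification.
Rewriting in standard form: -2d²u/dx² + 8d²u/dxdy - 8d²u/dy² - 55.9du/dy = 0. Parabolic. (A = -2, B = 8, C = -8 gives B² - 4AC = 0.)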